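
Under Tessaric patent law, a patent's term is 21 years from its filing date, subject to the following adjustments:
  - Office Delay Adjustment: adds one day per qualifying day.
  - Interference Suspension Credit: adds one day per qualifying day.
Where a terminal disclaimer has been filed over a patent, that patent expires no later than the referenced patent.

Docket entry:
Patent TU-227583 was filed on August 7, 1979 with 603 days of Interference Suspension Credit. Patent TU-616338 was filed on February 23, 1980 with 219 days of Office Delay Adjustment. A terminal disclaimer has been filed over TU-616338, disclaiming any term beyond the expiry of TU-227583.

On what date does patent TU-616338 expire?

September 30, 2001

Natural term of TU-616338:
  Base: filing + 21 years → 23 February 2001.
  Office Delay Adjustment: +219 days → 30 September 2001.
Expiry of referenced patent TU-227583:
  Base: filing + 21 years → 7 August 2000.
  Interference Suspension Credit: +603 days → 2 April 2002.
Terminal disclaimer: TU-616338 expires on the earlier of 30 September 2001 and 2 April 2002.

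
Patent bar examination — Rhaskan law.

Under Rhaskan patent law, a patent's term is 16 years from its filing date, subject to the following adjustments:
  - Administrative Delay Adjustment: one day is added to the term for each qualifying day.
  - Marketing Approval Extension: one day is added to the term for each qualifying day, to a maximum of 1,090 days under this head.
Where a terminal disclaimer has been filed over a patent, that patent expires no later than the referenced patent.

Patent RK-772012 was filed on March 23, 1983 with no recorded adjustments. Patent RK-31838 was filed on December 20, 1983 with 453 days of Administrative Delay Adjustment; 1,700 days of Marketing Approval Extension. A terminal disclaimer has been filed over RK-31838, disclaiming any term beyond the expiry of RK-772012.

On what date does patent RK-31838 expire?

Natural term of RK-31838:
  Base: filing + 16 years → 20 December 1999.
  Administrative Delay Adjustment: +453 days → 17 March 2001.
  Marketing Approval Extension: 1700 days claimed exceeds the 1090-day cap, so +1090 days → 11 March 2004.
Expiry of referenced patent RK-772012:
  Base: filing + 16 years → 23 March 1999.
Terminal disclaimer: RK-31838 expires on the earlier of 11 March 2004 and 23 March 1999.

March 23, 1999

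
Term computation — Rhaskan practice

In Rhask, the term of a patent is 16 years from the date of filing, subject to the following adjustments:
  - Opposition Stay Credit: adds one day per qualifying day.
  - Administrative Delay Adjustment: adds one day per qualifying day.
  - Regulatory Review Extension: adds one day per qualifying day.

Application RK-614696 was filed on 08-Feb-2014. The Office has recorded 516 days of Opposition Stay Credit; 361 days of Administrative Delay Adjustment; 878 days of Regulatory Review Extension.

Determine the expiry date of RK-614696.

Base term: filing date + 16 years → 8 February 2030.
Opposition Stay Credit: +516 days → 9 July 2031.
Administrative Delay Adjustment: +361 days → 4 July 2032.
Regulatory Review Extension: +878 days → 29 November 2034.

November 29, 2034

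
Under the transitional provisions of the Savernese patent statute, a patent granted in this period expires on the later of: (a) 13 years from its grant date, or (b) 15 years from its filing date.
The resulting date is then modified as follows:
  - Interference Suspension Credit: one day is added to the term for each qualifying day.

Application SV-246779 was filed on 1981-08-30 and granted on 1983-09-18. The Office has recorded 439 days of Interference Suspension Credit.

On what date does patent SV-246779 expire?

December 1, 1997

(a) grant + 13 years → 18 September 1996.
(b) filing + 15 years → 30 August 1996.
Later of the two: 18 September 1996.
Interference Suspension Credit: +439 days → 1 December 1997.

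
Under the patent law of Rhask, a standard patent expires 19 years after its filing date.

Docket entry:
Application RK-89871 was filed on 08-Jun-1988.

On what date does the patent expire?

2007-06-08

Filing date + 19 years → 8 June 2007.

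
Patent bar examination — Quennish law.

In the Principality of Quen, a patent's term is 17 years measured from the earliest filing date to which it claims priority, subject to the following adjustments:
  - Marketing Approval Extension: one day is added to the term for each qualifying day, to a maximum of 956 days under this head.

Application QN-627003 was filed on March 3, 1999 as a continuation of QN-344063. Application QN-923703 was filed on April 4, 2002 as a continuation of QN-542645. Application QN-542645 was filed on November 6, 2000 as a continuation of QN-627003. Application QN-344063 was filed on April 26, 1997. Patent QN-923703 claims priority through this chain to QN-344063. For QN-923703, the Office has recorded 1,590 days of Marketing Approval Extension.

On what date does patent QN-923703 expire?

December 7, 2016

Earliest priority filing: 26 April 1997.
Base term: 26 April 1997 + 17 years → 26 April 2014.
Marketing Approval Extension: 1590 days claimed exceeds the 956-day cap, so +956 days → 7 December 2016.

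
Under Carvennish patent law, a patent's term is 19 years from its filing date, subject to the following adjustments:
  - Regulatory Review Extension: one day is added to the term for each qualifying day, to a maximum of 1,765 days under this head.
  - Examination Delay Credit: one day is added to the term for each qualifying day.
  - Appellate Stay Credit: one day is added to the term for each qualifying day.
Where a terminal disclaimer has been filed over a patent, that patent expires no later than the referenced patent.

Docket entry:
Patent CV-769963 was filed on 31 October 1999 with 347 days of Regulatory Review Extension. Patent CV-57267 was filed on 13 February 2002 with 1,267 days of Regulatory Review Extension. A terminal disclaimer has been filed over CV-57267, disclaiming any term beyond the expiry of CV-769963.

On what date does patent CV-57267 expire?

Natural term of CV-57267:
  Base: filing + 19 years → 13 February 2021.
  Regulatory Review Extension: 1267 days (within the 1765-day cap) → +1267 days → 3 August 2024.
Expiry of referenced patent CV-769963:
  Base: filing + 19 years → 31 October 2018.
  Regulatory Review Extension: 347 days (within the 1765-day cap) → +347 days → 13 October 2019.
Terminal disclaimer: CV-57267 expires on the earlier of 3 August 2024 and 13 October 2019.

2019-10-13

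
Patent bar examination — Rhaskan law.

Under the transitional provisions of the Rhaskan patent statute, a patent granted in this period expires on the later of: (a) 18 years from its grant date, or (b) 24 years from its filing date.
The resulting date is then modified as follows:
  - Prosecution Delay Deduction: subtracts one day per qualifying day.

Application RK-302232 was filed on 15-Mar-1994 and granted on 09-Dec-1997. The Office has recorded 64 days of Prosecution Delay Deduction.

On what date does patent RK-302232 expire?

January 10, 2018

(a) grant + 18 years → 9 December 2015.
(b) filing + 24 years → 15 March 2018.
Later of the two: 15 March 2018.
Prosecution Delay Deduction: −64 days → 10 January 2018.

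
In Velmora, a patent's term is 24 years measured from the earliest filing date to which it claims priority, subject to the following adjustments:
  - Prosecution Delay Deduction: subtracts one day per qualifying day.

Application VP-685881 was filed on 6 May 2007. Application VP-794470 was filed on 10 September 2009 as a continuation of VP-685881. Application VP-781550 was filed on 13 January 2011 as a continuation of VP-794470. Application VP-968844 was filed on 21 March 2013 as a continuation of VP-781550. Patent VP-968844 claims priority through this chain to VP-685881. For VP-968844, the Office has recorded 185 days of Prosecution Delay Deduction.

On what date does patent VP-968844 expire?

Earliest priority filing: 6 May 2007.
Base term: 6 May 2007 + 24 years → 6 May 2031.
Prosecution Delay Deduction: −185 days → 2 November 2030.

2030-11-02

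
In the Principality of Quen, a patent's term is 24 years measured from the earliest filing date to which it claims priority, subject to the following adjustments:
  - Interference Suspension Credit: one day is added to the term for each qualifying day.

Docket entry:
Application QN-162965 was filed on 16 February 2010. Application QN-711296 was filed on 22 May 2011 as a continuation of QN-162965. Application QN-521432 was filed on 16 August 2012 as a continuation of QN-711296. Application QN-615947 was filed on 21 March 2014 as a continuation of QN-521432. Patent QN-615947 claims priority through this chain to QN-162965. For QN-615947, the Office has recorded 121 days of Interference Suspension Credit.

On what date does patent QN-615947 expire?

2034-06-17

Earliest priority filing: 16 February 2010.
Base term: 16 February 2010 + 24 years → 16 February 2034.
Interference Suspension Credit: +121 days → 17 June 2034.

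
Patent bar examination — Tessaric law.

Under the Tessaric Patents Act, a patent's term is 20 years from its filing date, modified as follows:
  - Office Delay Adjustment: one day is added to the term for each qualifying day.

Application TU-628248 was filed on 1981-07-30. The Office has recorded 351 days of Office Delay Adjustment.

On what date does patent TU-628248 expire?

July 16, 2002

Base term: filing date + 20 years → 30 July 2001.
Office Delay Adjustment: +351 days → 16 July 2002.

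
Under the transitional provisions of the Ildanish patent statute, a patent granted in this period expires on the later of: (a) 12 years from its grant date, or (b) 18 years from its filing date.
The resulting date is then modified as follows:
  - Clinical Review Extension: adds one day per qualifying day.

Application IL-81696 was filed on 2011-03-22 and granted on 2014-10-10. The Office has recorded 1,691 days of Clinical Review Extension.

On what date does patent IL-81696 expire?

(a) grant + 12 years → 10 October 2026.
(b) filing + 18 years → 22 March 2029.
Later of the two: 22 March 2029.
Clinical Review Extension: +1691 days → 7 November 2033.

2033-11-07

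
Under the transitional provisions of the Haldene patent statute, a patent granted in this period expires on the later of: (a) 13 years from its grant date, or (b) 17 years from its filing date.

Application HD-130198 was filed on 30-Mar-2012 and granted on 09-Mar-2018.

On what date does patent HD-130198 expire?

2031-03-09

(a) grant + 13 years → 9 March 2031.
(b) filing + 17 years → 30 March 2029.
Later of the two: 9 March 2031.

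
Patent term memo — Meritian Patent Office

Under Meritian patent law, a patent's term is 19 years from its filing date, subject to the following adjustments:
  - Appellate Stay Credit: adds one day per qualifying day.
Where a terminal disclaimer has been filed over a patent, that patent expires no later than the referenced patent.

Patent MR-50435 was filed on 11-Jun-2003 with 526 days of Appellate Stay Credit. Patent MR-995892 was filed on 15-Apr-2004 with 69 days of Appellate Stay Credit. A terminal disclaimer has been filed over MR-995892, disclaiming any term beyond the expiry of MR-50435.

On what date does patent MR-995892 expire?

Natural term of MR-995892:
  Base: filing + 19 years → 15 April 2023.
  Appellate Stay Credit: +69 days → 23 June 2023.
Expiry of referenced patent MR-50435:
  Base: filing + 19 years → 11 June 2022.
  Appellate Stay Credit: +526 days → 19 November 2023.
Terminal disclaimer: MR-995892 expires on the earlier of 23 June 2023 and 19 November 2023.

2023-06-23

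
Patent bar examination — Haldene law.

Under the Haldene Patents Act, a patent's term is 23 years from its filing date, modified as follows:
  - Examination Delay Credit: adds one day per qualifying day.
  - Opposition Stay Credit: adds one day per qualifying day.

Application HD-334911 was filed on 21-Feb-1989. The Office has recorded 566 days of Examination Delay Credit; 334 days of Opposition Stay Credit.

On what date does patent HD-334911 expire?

Base term: filing date + 23 years → 21 February 2012.
Examination Delay Credit: +566 days → 9 September 2013.
Opposition Stay Credit: +334 days → 9 August 2014.

2014-08-09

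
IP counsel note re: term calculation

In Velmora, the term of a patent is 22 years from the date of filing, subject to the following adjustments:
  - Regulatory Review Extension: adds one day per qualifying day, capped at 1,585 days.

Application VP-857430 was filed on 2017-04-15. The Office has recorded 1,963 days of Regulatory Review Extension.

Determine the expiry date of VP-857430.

2043-08-17

Base term: filing date + 22 years → 15 April 2039.
Regulatory Review Extension: 1963 days claimed exceeds the 1585-day cap, so +1585 days → 17 August 2043.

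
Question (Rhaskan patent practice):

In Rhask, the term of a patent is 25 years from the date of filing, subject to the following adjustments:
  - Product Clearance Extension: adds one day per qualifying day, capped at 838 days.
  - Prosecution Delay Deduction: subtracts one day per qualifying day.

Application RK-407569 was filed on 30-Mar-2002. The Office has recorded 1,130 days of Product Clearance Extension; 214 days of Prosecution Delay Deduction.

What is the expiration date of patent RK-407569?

Base term: filing date + 25 years → 30 March 2027.
Product Clearance Extension: 1130 days claimed exceeds the 838-day cap, so +838 days → 15 July 2029.
Prosecution Delay Deduction: −214 days → 13 December 2028.

2028-12-13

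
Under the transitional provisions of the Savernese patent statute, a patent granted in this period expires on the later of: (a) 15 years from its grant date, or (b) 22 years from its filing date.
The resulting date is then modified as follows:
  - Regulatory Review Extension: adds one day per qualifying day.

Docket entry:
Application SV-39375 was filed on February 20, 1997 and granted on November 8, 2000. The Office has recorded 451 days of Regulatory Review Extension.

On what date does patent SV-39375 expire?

2020-05-16

(a) grant + 15 years → 8 November 2015.
(b) filing + 22 years → 20 February 2019.
Later of the two: 20 February 2019.
Regulatory Review Extension: +451 days → 16 May 2020.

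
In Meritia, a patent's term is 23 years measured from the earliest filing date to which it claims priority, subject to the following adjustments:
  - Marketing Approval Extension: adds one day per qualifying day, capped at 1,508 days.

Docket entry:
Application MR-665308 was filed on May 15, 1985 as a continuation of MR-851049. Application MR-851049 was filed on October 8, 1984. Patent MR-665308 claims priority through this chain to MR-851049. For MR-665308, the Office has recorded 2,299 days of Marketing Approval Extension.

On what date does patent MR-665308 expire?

November 24, 2011

Earliest priority filing: 8 October 1984.
Base term: 8 October 1984 + 23 years → 8 October 2007.
Marketing Approval Extension: 2299 days claimed exceeds the 1508-day cap, so +1508 days → 24 November 2011.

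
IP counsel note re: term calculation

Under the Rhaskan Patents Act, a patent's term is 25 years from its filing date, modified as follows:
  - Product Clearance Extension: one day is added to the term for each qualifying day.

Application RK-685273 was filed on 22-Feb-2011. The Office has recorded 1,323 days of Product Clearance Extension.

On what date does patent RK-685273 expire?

Base term: filing date + 25 years → 22 February 2036.
Product Clearance Extension: +1323 days → 7 October 2039.

2039-10-07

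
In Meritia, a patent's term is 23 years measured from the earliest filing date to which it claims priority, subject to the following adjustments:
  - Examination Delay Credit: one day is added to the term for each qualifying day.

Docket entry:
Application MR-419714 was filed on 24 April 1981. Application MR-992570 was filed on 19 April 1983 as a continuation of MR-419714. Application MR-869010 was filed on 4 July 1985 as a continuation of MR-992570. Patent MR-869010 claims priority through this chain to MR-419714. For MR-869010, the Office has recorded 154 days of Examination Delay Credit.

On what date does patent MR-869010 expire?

Earliest priority filing: 24 April 1981.
Base term: 24 April 1981 + 23 years → 24 April 2004.
Examination Delay Credit: +154 days → 25 September 2004.

2004-09-25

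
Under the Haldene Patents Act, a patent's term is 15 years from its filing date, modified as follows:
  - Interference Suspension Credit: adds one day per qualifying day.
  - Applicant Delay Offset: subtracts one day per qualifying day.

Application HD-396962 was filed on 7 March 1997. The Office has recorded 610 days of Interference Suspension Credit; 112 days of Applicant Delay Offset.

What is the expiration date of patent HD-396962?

Base term: filing date + 15 years → 7 March 2012.
Interference Suspension Credit: +610 days → 7 November 2013.
Applicant Delay Offset: −112 days → 18 July 2013.

July 18, 2013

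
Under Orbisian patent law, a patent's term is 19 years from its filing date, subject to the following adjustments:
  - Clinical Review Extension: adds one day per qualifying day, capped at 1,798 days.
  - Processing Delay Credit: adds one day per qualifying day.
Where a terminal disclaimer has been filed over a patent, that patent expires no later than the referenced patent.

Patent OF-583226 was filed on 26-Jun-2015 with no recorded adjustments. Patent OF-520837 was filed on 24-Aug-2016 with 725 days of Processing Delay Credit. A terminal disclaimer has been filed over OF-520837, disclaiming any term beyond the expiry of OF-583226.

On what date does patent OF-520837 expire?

2034-06-26

Natural term of OF-520837:
  Base: filing + 19 years → 24 August 2035.
  Processing Delay Credit: +725 days → 18 August 2037.
Expiry of referenced patent OF-583226:
  Base: filing + 19 years → 26 June 2034.
Terminal disclaimer: OF-520837 expires on the earlier of 18 August 2037 and 26 June 2034.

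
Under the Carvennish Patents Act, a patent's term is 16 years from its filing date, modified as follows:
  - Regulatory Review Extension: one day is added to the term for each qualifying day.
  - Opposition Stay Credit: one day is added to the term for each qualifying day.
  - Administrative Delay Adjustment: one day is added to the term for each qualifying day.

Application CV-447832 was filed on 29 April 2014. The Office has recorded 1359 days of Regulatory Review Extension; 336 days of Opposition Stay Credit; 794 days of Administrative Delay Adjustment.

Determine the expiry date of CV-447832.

Base term: filing date + 16 years → 29 April 2030.
Regulatory Review Extension: +1359 days → 17 January 2034.
Opposition Stay Credit: +336 days → 19 December 2034.
Administrative Delay Adjustment: +794 days → 20 February 2037.

2037-02-20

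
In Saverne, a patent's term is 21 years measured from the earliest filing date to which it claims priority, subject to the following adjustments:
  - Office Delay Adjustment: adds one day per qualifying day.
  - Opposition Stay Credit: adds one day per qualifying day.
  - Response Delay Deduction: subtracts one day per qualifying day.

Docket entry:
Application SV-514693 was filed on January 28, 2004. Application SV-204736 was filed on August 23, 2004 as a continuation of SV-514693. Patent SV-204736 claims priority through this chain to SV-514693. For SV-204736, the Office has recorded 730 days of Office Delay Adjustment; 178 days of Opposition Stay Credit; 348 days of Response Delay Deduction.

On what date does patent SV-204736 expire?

2026-08-11

Earliest priority filing: 28 January 2004.
Base term: 28 January 2004 + 21 years → 28 January 2025.
Office Delay Adjustment: +730 days → 28 January 2027.
Opposition Stay Credit: +178 days → 25 July 2027.
Response Delay Deduction: −348 days → 11 August 2026.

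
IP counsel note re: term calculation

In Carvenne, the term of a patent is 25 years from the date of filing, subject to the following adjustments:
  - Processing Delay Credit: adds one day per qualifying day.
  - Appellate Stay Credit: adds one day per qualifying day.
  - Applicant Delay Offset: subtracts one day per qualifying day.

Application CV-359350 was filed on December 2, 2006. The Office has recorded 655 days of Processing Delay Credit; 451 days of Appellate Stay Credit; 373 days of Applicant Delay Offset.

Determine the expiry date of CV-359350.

Base term: filing date + 25 years → 2 December 2031.
Processing Delay Credit: +655 days → 17 September 2033.
Appellate Stay Credit: +451 days → 12 December 2034.
Applicant Delay Offset: −373 days → 4 December 2033.

2033-12-04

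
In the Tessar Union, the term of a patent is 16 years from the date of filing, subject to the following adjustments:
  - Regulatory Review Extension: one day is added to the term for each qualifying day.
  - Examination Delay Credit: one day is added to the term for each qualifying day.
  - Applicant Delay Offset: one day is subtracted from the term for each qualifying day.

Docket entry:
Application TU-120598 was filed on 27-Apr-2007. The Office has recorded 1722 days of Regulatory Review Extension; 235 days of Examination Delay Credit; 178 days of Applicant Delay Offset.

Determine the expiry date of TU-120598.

Base term: filing date + 16 years → 27 April 2023.
Regulatory Review Extension: +1722 days → 13 January 2028.
Examination Delay Credit: +235 days → 4 September 2028.
Applicant Delay Offset: −178 days → 10 March 2028.

March 10, 2028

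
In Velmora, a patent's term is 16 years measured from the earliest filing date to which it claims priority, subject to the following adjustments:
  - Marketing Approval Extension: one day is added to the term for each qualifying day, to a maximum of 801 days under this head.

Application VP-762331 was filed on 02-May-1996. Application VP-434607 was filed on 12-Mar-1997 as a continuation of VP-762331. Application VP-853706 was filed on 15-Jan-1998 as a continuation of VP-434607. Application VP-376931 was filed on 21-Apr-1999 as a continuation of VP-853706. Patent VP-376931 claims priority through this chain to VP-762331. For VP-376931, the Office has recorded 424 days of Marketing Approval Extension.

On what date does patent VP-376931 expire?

2013-06-30

Earliest priority filing: 2 May 1996.
Base term: 2 May 1996 + 16 years → 2 May 2012.
Marketing Approval Extension: 424 days (within the 801-day cap) → +424 days → 30 June 2013.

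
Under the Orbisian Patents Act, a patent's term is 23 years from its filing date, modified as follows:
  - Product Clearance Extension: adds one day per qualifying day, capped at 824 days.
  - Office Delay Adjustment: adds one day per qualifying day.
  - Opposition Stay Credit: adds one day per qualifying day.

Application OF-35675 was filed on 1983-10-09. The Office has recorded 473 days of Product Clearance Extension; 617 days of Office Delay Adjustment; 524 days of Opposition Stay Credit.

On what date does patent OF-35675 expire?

Base term: filing date + 23 years → 9 October 2006.
Product Clearance Extension: 473 days (within the 824-day cap) → +473 days → 25 January 2008.
Office Delay Adjustment: +617 days → 3 October 2009.
Opposition Stay Credit: +524 days → 11 March 2011.

March 11, 2011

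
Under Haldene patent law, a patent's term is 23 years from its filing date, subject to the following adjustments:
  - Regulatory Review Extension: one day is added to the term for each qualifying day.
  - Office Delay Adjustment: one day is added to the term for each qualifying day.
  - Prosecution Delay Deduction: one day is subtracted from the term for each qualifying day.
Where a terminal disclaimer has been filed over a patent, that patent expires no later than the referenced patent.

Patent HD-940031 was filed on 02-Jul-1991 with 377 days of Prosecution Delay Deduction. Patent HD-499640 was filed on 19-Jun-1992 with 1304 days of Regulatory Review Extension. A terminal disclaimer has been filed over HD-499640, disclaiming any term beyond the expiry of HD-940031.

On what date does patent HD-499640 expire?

Natural term of HD-499640:
  Base: filing + 23 years → 19 June 2015.
  Regulatory Review Extension: +1304 days → 13 January 2019.
Expiry of referenced patent HD-940031:
  Base: filing + 23 years → 2 July 2014.
  Prosecution Delay Deduction: −377 days → 20 June 2013.
Terminal disclaimer: HD-499640 expires on the earlier of 13 January 2019 and 20 June 2013.

2013-06-20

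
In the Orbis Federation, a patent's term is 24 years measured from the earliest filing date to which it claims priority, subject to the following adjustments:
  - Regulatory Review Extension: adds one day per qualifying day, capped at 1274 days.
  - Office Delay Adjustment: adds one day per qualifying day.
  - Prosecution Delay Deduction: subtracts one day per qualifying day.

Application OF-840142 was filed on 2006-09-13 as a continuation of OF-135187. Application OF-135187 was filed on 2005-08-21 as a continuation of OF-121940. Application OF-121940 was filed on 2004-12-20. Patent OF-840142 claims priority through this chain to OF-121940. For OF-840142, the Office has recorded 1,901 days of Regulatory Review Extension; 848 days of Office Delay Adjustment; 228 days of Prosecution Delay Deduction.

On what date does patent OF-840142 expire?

2034-02-26

Earliest priority filing: 20 December 2004.
Base term: 20 December 2004 + 24 years → 20 December 2028.
Regulatory Review Extension: 1901 days claimed exceeds the 1274-day cap, so +1274 days → 16 June 2032.
Office Delay Adjustment: +848 days → 12 October 2034.
Prosecution Delay Deduction: −228 days → 26 February 2034.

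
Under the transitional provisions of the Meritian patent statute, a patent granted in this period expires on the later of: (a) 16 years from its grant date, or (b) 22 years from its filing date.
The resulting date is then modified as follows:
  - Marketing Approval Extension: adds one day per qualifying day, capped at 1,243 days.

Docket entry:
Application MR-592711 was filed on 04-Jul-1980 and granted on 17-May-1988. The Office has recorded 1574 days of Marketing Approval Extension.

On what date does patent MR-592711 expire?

(a) grant + 16 years → 17 May 2004.
(b) filing + 22 years → 4 July 2002.
Later of the two: 17 May 2004.
Marketing Approval Extension: 1574 days claimed exceeds the 1243-day cap, so +1243 days → 12 October 2007.

October 12, 2007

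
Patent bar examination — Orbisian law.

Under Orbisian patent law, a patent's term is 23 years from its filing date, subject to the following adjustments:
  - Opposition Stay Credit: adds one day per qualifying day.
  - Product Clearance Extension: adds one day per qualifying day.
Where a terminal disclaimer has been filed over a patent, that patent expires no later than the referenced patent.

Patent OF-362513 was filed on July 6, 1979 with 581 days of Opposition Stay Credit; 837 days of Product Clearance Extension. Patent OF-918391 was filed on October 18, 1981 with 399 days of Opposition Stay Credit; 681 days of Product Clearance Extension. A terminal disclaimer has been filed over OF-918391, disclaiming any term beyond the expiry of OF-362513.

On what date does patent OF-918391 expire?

Natural term of OF-918391:
  Base: filing + 23 years → 18 October 2004.
  Opposition Stay Credit: +399 days → 21 November 2005.
  Product Clearance Extension: +681 days → 3 October 2007.
Expiry of referenced patent OF-362513:
  Base: filing + 23 years → 6 July 2002.
  Opposition Stay Credit: +581 days → 7 February 2004.
  Product Clearance Extension: +837 days → 24 May 2006.
Terminal disclaimer: OF-918391 expires on the earlier of 3 October 2007 and 24 May 2006.

2006-05-24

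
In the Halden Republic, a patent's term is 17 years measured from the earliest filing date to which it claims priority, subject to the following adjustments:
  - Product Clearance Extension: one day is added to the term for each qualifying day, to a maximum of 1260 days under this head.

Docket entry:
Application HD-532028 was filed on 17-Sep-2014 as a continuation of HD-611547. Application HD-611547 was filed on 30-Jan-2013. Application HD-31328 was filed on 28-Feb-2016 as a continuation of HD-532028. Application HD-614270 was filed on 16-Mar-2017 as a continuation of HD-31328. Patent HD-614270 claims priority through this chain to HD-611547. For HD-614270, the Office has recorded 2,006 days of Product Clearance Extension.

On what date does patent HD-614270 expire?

2033-07-13

Earliest priority filing: 30 January 2013.
Base term: 30 January 2013 + 17 years → 30 January 2030.
Product Clearance Extension: 2006 days claimed exceeds the 1260-day cap, so +1260 days → 13 July 2033.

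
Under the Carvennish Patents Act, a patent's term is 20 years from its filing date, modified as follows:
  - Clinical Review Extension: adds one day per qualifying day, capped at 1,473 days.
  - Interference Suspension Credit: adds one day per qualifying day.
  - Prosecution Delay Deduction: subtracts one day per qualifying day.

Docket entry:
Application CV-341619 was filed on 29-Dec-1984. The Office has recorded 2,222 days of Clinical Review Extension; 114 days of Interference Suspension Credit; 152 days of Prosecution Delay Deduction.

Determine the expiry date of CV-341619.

Base term: filing date + 20 years → 29 December 2004.
Clinical Review Extension: 2222 days claimed exceeds the 1473-day cap, so +1473 days → 10 January 2009.
Interference Suspension Credit: +114 days → 4 May 2009.
Prosecution Delay Deduction: −152 days → 3 December 2008.

2008-12-03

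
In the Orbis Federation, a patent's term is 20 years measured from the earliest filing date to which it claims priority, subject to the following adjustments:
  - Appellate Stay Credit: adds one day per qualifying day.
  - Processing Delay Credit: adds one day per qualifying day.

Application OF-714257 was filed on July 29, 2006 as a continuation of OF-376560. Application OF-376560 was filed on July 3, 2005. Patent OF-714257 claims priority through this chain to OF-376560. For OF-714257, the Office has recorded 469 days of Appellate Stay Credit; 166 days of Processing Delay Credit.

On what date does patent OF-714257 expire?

Earliest priority filing: 3 July 2005.
Base term: 3 July 2005 + 20 years → 3 July 2025.
Appellate Stay Credit: +469 days → 15 October 2026.
Processing Delay Credit: +166 days → 30 March 2027.

March 30, 2027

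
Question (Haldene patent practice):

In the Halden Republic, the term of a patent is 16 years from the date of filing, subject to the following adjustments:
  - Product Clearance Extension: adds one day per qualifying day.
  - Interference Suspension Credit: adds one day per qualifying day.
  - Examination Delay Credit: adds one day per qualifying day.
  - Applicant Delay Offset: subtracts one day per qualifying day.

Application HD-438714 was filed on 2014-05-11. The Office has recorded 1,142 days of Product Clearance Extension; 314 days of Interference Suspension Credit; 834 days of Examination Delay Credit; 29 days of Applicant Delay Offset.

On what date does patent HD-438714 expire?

Base term: filing date + 16 years → 11 May 2030.
Product Clearance Extension: +1142 days → 26 June 2033.
Interference Suspension Credit: +314 days → 6 May 2034.
Examination Delay Credit: +834 days → 17 August 2036.
Applicant Delay Offset: −29 days → 19 July 2036.

2036-07-19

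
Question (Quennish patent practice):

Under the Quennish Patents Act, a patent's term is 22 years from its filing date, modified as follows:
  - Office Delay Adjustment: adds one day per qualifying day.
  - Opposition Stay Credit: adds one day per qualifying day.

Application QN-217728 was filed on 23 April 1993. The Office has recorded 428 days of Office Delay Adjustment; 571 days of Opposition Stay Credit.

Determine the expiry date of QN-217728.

Base term: filing date + 22 years → 23 April 2015.
Office Delay Adjustment: +428 days → 24 June 2016.
Opposition Stay Credit: +571 days → 16 January 2018.

2018-01-16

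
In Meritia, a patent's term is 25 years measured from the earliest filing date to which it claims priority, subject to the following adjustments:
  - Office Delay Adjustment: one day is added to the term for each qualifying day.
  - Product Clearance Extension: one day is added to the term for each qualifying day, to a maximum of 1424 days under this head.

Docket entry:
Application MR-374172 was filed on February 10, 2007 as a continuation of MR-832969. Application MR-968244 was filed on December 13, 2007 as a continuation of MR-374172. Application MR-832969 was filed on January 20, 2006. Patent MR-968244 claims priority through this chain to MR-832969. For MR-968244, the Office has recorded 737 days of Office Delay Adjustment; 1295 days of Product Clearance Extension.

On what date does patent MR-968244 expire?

Earliest priority filing: 20 January 2006.
Base term: 20 January 2006 + 25 years → 20 January 2031.
Office Delay Adjustment: +737 days → 26 January 2033.
Product Clearance Extension: 1295 days (within the 1424-day cap) → +1295 days → 13 August 2036.

August 13, 2036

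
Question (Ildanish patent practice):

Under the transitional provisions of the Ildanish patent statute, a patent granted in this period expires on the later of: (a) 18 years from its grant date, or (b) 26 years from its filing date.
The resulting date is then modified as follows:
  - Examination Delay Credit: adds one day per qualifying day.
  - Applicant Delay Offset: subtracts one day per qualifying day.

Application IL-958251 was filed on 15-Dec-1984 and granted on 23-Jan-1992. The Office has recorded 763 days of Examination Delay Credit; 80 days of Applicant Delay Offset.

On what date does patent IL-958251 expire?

2012-10-28

(a) grant + 18 years → 23 January 2010.
(b) filing + 26 years → 15 December 2010.
Later of the two: 15 December 2010.
Examination Delay Credit: +763 days → 16 January 2013.
Applicant Delay Offset: −80 days → 28 October 2012.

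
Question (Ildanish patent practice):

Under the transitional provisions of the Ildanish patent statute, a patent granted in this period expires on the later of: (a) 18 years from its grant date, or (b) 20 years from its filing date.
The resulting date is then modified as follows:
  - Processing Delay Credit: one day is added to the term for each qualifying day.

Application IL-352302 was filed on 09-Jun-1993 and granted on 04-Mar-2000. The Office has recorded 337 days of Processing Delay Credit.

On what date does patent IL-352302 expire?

(a) grant + 18 years → 4 March 2018.
(b) filing + 20 years → 9 June 2013.
Later of the two: 4 March 2018.
Processing Delay Credit: +337 days → 4 February 2019.

February 4, 2019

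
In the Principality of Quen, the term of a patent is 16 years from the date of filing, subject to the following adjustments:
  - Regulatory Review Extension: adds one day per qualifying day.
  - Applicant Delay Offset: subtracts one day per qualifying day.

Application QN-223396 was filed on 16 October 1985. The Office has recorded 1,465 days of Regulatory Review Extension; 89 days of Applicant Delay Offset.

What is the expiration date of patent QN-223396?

July 23, 2005

Base term: filing date + 16 years → 16 October 2001.
Regulatory Review Extension: +1465 days → 20 October 2005.
Applicant Delay Offset: −89 days → 23 July 2005.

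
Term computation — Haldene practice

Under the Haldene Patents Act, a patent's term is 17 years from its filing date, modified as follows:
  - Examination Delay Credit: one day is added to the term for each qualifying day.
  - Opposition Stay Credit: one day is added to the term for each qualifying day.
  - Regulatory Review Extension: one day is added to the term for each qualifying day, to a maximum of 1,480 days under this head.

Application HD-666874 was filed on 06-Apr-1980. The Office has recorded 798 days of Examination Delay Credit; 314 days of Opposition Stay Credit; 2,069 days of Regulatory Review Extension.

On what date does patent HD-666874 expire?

Base term: filing date + 17 years → 6 April 1997.
Examination Delay Credit: +798 days → 13 June 1999.
Opposition Stay Credit: +314 days → 22 April 2000.
Regulatory Review Extension: 2069 days claimed exceeds the 1480-day cap, so +1480 days → 11 May 2004.

May 11, 2004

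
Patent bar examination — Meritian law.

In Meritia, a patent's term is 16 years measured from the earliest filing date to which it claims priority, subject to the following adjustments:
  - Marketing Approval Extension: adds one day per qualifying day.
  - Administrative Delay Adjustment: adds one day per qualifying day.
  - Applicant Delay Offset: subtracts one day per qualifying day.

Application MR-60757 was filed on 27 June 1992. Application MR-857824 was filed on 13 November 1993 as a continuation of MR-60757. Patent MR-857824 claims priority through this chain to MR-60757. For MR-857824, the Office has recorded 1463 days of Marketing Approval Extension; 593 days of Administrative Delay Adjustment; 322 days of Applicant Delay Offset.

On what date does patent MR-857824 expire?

Earliest priority filing: 27 June 1992.
Base term: 27 June 1992 + 16 years → 27 June 2008.
Marketing Approval Extension: +1463 days → 29 June 2012.
Administrative Delay Adjustment: +593 days → 12 February 2014.
Applicant Delay Offset: −322 days → 27 March 2013.

March 27, 2013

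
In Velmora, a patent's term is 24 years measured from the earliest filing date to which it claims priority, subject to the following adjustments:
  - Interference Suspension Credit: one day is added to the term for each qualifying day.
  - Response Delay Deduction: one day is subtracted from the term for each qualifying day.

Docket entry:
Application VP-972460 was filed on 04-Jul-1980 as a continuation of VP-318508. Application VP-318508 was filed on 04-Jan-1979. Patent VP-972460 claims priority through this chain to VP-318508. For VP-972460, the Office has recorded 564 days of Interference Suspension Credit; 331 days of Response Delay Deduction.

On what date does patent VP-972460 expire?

2003-08-25

Earliest priority filing: 4 January 1979.
Base term: 4 January 1979 + 24 years → 4 January 2003.
Interference Suspension Credit: +564 days → 21 July 2004.
Response Delay Deduction: −331 days → 25 August 2003.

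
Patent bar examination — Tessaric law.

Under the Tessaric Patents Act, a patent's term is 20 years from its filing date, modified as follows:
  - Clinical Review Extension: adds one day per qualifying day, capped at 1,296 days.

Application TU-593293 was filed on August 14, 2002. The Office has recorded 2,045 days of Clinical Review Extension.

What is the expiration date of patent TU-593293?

2026-03-02

Base term: filing date + 20 years → 14 August 2022.
Clinical Review Extension: 2045 days claimed exceeds the 1296-day cap, so +1296 days → 2 March 2026.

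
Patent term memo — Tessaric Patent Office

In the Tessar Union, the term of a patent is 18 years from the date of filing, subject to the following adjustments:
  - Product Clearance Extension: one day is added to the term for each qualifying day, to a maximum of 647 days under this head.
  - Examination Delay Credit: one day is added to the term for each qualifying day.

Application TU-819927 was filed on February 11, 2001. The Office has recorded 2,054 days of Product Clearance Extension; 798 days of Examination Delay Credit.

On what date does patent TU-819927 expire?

Base term: filing date + 18 years → 11 February 2019.
Product Clearance Extension: 2054 days claimed exceeds the 647-day cap, so +647 days → 19 November 2020.
Examination Delay Credit: +798 days → 26 January 2023.

2023-01-26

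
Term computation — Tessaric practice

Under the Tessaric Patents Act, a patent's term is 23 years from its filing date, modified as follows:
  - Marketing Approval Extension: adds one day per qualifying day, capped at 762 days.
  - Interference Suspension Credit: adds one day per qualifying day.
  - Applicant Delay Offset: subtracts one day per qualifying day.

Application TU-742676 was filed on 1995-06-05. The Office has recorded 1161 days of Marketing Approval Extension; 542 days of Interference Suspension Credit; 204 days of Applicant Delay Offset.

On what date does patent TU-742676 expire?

Base term: filing date + 23 years → 5 June 2018.
Marketing Approval Extension: 1161 days claimed exceeds the 762-day cap, so +762 days → 6 July 2020.
Interference Suspension Credit: +542 days → 30 December 2021.
Applicant Delay Offset: −204 days → 9 June 2021.

2021-06-09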